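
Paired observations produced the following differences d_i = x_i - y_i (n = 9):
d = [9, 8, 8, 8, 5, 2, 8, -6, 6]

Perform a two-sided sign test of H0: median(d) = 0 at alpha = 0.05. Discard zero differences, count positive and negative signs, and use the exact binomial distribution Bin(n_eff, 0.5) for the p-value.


Step 1: Discard zero differences. Original n = 9; n_eff = number of nonzero differences = 9.
Nonzero differences (with sign): +9, +8, +8, +8, +5, +2, +8, -6, +6
Step 2: Count signs: positive = 8, negative = 1.
Step 3: Under H0: P(positive) = 0.5, so the number of positives S ~ Bin(9, 0.5).
Step 4: Two-sided exact p-value = sum of Bin(9,0.5) probabilities at or below the observed probability = 0.039062.
Step 5: alpha = 0.05. reject H0.

n_eff = 9, pos = 8, neg = 1, p = 0.039062, reject H0.


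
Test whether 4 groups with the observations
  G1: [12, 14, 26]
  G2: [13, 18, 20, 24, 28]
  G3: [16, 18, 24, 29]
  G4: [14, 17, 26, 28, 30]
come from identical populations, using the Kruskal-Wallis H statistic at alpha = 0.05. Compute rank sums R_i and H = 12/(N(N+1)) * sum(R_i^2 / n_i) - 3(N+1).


Step 1: Combine all N = 17 observations and assign midranks.
sorted (value, group, rank): (12,G1,1), (13,G2,2), (14,G1,3.5), (14,G4,3.5), (16,G3,5), (17,G4,6), (18,G2,7.5), (18,G3,7.5), (20,G2,9), (24,G2,10.5), (24,G3,10.5), (26,G1,12.5), (26,G4,12.5), (28,G2,14.5), (28,G4,14.5), (29,G3,16), (30,G4,17)
Step 2: Sum ranks within each group.
R_1 = 17 (n_1 = 3)
R_2 = 43.5 (n_2 = 5)
R_3 = 39 (n_3 = 4)
R_4 = 53.5 (n_4 = 5)
Step 3: H = 12/(N(N+1)) * sum(R_i^2/n_i) - 3(N+1)
     = 12/(17*18) * (17^2/3 + 43.5^2/5 + 39^2/4 + 53.5^2/5) - 3*18
     = 0.039216 * 1427.48 - 54
     = 1.979739.
Step 4: Ties present; correction factor C = 1 - 30/(17^3 - 17) = 0.993873. Corrected H = 1.979739 / 0.993873 = 1.991944.
Step 5: Under H0, H ~ chi^2(3); p-value = 0.574080.
Step 6: alpha = 0.05. fail to reject H0.

H = 1.9919, df = 3, p = 0.574080, fail to reject H0.


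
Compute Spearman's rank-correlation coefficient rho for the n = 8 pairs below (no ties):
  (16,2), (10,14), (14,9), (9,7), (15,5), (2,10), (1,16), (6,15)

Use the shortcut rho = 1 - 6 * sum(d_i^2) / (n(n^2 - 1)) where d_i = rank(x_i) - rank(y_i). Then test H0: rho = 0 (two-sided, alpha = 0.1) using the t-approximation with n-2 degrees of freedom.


Step 1: Rank x and y separately (midranks; no ties here).
rank(x): 16->8, 10->5, 14->6, 9->4, 15->7, 2->2, 1->1, 6->3
rank(y): 2->1, 14->6, 9->4, 7->3, 5->2, 10->5, 16->8, 15->7
Step 2: d_i = R_x(i) - R_y(i); compute d_i^2.
  (8-1)^2=49, (5-6)^2=1, (6-4)^2=4, (4-3)^2=1, (7-2)^2=25, (2-5)^2=9, (1-8)^2=49, (3-7)^2=16
sum(d^2) = 154.
Step 3: rho = 1 - 6*154 / (8*(8^2 - 1)) = 1 - 924/504 = -0.833333.
Step 4: Under H0, t = rho * sqrt((n-2)/(1-rho^2)) = -3.6927 ~ t(6).
Step 5: Two-sided p-value from the t-distribution with 6 df = 0.010176.
Step 6: alpha = 0.1. reject H0.

rho = -0.8333, p = 0.010176, reject H0 at alpha = 0.1.


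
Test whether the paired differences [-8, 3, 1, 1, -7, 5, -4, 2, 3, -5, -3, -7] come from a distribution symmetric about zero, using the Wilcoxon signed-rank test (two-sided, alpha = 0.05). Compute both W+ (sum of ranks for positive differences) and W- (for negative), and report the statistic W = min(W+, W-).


Step 1: Drop any zero differences (none here) and take |d_i|.
|d| = [8, 3, 1, 1, 7, 5, 4, 2, 3, 5, 3, 7]
Step 2: Midrank |d_i| (ties get averaged ranks).
ranks: |8|->12, |3|->5, |1|->1.5, |1|->1.5, |7|->10.5, |5|->8.5, |4|->7, |2|->3, |3|->5, |5|->8.5, |3|->5, |7|->10.5
Step 3: Attach original signs; sum ranks with positive sign and with negative sign.
W+ = 5 + 1.5 + 1.5 + 8.5 + 3 + 5 = 24.5
W- = 12 + 10.5 + 7 + 8.5 + 5 + 10.5 = 53.5
(Check: W+ + W- = 78 should equal n(n+1)/2 = 78.)
Step 4: Test statistic W = min(W+, W-) = 24.5.
Step 5: Ties in |d|, so use the tie-corrected normal approximation.
        E[W] = n(n+1)/4 = 12*13/4 = 39.
        Tie groups: |d|=1 (t=2), |d|=3 (t=3), |d|=5 (t=2), |d|=7 (t=2); sum(t^3 - t) = 42.
        Var[W] = n(n+1)(2n+1)/24 - sum(t^3-t)/48 = 3900/24 - 42/48 = 161.625.
        z = (W - E[W]) / sqrt(Var[W]) = (24.5 - 39) / 12.7132 = -1.1405.
        Two-sided p = 2*Phi(z) = 0.254058.
Step 6: alpha = 0.05. fail to reject H0.

W+ = 24.5, W- = 53.5, W = min = 24.5, p = 0.254058, fail to reject H0.


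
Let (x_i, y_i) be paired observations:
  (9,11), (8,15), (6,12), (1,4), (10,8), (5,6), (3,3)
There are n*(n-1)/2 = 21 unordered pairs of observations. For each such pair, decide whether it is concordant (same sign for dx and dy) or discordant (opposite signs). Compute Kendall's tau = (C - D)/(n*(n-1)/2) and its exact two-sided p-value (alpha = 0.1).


Step 1: Enumerate the 21 unordered pairs (i,j) with i<j and classify each by sign(x_j-x_i) * sign(y_j-y_i).
  (1,2):dx=-1,dy=+4->D; (1,3):dx=-3,dy=+1->D; (1,4):dx=-8,dy=-7->C; (1,5):dx=+1,dy=-3->D
  (1,6):dx=-4,dy=-5->C; (1,7):dx=-6,dy=-8->C; (2,3):dx=-2,dy=-3->C; (2,4):dx=-7,dy=-11->C
  (2,5):dx=+2,dy=-7->D; (2,6):dx=-3,dy=-9->C; (2,7):dx=-5,dy=-12->C; (3,4):dx=-5,dy=-8->C
  (3,5):dx=+4,dy=-4->D; (3,6):dx=-1,dy=-6->C; (3,7):dx=-3,dy=-9->C; (4,5):dx=+9,dy=+4->C
  (4,6):dx=+4,dy=+2->C; (4,7):dx=+2,dy=-1->D; (5,6):dx=-5,dy=-2->C; (5,7):dx=-7,dy=-5->C
  (6,7):dx=-2,dy=-3->C
Step 2: C = 15, D = 6, total pairs = 21.
Step 3: tau = (C - D)/(n(n-1)/2) = (15 - 6)/21 = 0.428571.
Step 4: Exact two-sided p-value (enumerate n! = 5040 permutations of y under H0): p = 0.238889.
Step 5: alpha = 0.1. fail to reject H0.

tau_b = 0.4286 (C=15, D=6), p = 0.238889, fail to reject H0.


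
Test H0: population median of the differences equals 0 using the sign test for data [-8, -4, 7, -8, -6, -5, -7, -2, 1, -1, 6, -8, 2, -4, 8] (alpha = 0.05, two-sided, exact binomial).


Step 1: Discard zero differences. Original n = 15; n_eff = number of nonzero differences = 15.
Nonzero differences (with sign): -8, -4, +7, -8, -6, -5, -7, -2, +1, -1, +6, -8, +2, -4, +8
Step 2: Count signs: positive = 5, negative = 10.
Step 3: Under H0: P(positive) = 0.5, so the number of positives S ~ Bin(15, 0.5).
Step 4: Two-sided exact p-value = sum of Bin(15,0.5) probabilities at or below the observed probability = 0.301758.
Step 5: alpha = 0.05. fail to reject H0.

n_eff = 15, pos = 5, neg = 10, p = 0.301758, fail to reject H0.


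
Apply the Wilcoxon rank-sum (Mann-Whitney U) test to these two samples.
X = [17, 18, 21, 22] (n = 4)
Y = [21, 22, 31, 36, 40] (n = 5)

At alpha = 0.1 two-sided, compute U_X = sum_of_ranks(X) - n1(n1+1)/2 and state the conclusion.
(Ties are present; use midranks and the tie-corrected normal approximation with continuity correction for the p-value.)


Step 1: Combine and sort all 9 observations; assign midranks.
sorted (value, group): (17,X), (18,X), (21,X), (21,Y), (22,X), (22,Y), (31,Y), (36,Y), (40,Y)
ranks: 17->1, 18->2, 21->3.5, 21->3.5, 22->5.5, 22->5.5, 31->7, 36->8, 40->9
Step 2: Rank sum for X: R1 = 1 + 2 + 3.5 + 5.5 = 12.
Step 3: U_X = R1 - n1(n1+1)/2 = 12 - 4*5/2 = 12 - 10 = 2.
       U_Y = n1*n2 - U_X = 20 - 2 = 18.
Step 4: Ties are present, so use the tie-corrected normal approximation (with continuity correction) for the p-value.
Step 5: p-value = 0.063937; compare to alpha = 0.1. reject H0.

U_X = 2, p = 0.063937, reject H0 at alpha = 0.1.


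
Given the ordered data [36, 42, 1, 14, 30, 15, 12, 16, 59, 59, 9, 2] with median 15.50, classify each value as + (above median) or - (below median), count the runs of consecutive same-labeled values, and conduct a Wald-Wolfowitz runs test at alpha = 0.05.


Step 1: Compute median = 15.50; label A = above, B = below.
Labels in order: AABBABBAAABB  (n_A = 6, n_B = 6)
Step 2: Count runs R = 6.
Step 3: Under H0 (random ordering), E[R] = 2*n_A*n_B/(n_A+n_B) + 1 = 2*6*6/12 + 1 = 7.0000.
        Var[R] = 2*n_A*n_B*(2*n_A*n_B - n_A - n_B) / ((n_A+n_B)^2 * (n_A+n_B-1)) = 4320/1584 = 2.7273.
        SD[R] = 1.6514.
Step 4: Continuity-corrected z = (R + 0.5 - E[R]) / SD[R] = (6 + 0.5 - 7.0000) / 1.6514 = -0.3028.
Step 5: Two-sided p-value via normal approximation = 2*(1 - Phi(|z|)) = 0.762069.
Step 6: alpha = 0.05. fail to reject H0.

R = 6, z = -0.3028, p = 0.762069, fail to reject H0.


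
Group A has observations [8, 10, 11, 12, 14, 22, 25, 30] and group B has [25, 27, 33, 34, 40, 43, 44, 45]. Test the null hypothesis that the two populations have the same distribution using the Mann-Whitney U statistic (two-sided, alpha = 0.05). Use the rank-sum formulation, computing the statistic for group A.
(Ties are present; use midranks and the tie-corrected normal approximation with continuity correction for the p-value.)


Step 1: Combine and sort all 16 observations; assign midranks.
sorted (value, group): (8,X), (10,X), (11,X), (12,X), (14,X), (22,X), (25,X), (25,Y), (27,Y), (30,X), (33,Y), (34,Y), (40,Y), (43,Y), (44,Y), (45,Y)
ranks: 8->1, 10->2, 11->3, 12->4, 14->5, 22->6, 25->7.5, 25->7.5, 27->9, 30->10, 33->11, 34->12, 40->13, 43->14, 44->15, 45->16
Step 2: Rank sum for X: R1 = 1 + 2 + 3 + 4 + 5 + 6 + 7.5 + 10 = 38.5.
Step 3: U_X = R1 - n1(n1+1)/2 = 38.5 - 8*9/2 = 38.5 - 36 = 2.5.
       U_Y = n1*n2 - U_X = 64 - 2.5 = 61.5.
Step 4: Ties are present, so use the tie-corrected normal approximation (with continuity correction) for the p-value.
Step 5: p-value = 0.002305; compare to alpha = 0.05. reject H0.

U_X = 2.5, p = 0.002305, reject H0 at alpha = 0.05.


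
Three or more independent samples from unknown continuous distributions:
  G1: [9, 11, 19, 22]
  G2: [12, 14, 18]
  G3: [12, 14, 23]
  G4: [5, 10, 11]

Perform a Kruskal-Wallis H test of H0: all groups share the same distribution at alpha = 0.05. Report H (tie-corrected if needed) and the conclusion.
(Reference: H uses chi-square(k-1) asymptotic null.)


Step 1: Combine all N = 13 observations and assign midranks.
sorted (value, group, rank): (5,G4,1), (9,G1,2), (10,G4,3), (11,G1,4.5), (11,G4,4.5), (12,G2,6.5), (12,G3,6.5), (14,G2,8.5), (14,G3,8.5), (18,G2,10), (19,G1,11), (22,G1,12), (23,G3,13)
Step 2: Sum ranks within each group.
R_1 = 29.5 (n_1 = 4)
R_2 = 25 (n_2 = 3)
R_3 = 28 (n_3 = 3)
R_4 = 8.5 (n_4 = 3)
Step 3: H = 12/(N(N+1)) * sum(R_i^2/n_i) - 3(N+1)
     = 12/(13*14) * (29.5^2/4 + 25^2/3 + 28^2/3 + 8.5^2/3) - 3*14
     = 0.065934 * 711.312 - 42
     = 4.899725.
Step 4: Ties present; correction factor C = 1 - 18/(13^3 - 13) = 0.991758. Corrected H = 4.899725 / 0.991758 = 4.940443.
Step 5: Under H0, H ~ chi^2(3); p-value = 0.176210.
Step 6: alpha = 0.05. fail to reject H0.

H = 4.9404, df = 3, p = 0.176210, fail to reject H0.


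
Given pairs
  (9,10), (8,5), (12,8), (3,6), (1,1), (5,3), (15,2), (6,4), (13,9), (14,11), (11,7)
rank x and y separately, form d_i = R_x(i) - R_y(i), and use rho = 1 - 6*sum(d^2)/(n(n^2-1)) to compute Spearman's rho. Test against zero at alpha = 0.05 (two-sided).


Step 1: Rank x and y separately (midranks; no ties here).
rank(x): 9->6, 8->5, 12->8, 3->2, 1->1, 5->3, 15->11, 6->4, 13->9, 14->10, 11->7
rank(y): 10->10, 5->5, 8->8, 6->6, 1->1, 3->3, 2->2, 4->4, 9->9, 11->11, 7->7
Step 2: d_i = R_x(i) - R_y(i); compute d_i^2.
  (6-10)^2=16, (5-5)^2=0, (8-8)^2=0, (2-6)^2=16, (1-1)^2=0, (3-3)^2=0, (11-2)^2=81, (4-4)^2=0, (9-9)^2=0, (10-11)^2=1, (7-7)^2=0
sum(d^2) = 114.
Step 3: rho = 1 - 6*114 / (11*(11^2 - 1)) = 1 - 684/1320 = 0.481818.
Step 4: Under H0, t = rho * sqrt((n-2)/(1-rho^2)) = 1.6496 ~ t(9).
Step 5: Two-sided p-value from the t-distribution with 9 df = 0.133434.
Step 6: alpha = 0.05. fail to reject H0.

rho = 0.4818, p = 0.133434, fail to reject H0 at alpha = 0.05.


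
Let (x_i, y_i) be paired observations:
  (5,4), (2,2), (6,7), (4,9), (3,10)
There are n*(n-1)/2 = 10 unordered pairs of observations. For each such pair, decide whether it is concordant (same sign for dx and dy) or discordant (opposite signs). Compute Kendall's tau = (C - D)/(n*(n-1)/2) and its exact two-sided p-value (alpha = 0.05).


Step 1: Enumerate the 10 unordered pairs (i,j) with i<j and classify each by sign(x_j-x_i) * sign(y_j-y_i).
  (1,2):dx=-3,dy=-2->C; (1,3):dx=+1,dy=+3->C; (1,4):dx=-1,dy=+5->D; (1,5):dx=-2,dy=+6->D
  (2,3):dx=+4,dy=+5->C; (2,4):dx=+2,dy=+7->C; (2,5):dx=+1,dy=+8->C; (3,4):dx=-2,dy=+2->D
  (3,5):dx=-3,dy=+3->D; (4,5):dx=-1,dy=+1->D
Step 2: C = 5, D = 5, total pairs = 10.
Step 3: tau = (C - D)/(n(n-1)/2) = (5 - 5)/10 = 0.000000.
Step 4: Exact two-sided p-value (enumerate n! = 120 permutations of y under H0): p = 1.000000.
Step 5: alpha = 0.05. fail to reject H0.

tau_b = 0.0000 (C=5, D=5), p = 1.000000, fail to reject H0.


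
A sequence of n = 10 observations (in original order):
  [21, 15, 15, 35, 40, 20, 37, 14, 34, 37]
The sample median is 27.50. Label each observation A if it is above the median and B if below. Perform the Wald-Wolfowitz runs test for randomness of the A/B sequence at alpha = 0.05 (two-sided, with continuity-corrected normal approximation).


Step 1: Compute median = 27.50; label A = above, B = below.
Labels in order: BBBAABABAA  (n_A = 5, n_B = 5)
Step 2: Count runs R = 6.
Step 3: Under H0 (random ordering), E[R] = 2*n_A*n_B/(n_A+n_B) + 1 = 2*5*5/10 + 1 = 6.0000.
        Var[R] = 2*n_A*n_B*(2*n_A*n_B - n_A - n_B) / ((n_A+n_B)^2 * (n_A+n_B-1)) = 2000/900 = 2.2222.
        SD[R] = 1.4907.
Step 4: R = E[R], so z = 0 with no continuity correction.
Step 5: Two-sided p-value via normal approximation = 2*(1 - Phi(|z|)) = 1.000000.
Step 6: alpha = 0.05. fail to reject H0.

R = 6, z = 0.0000, p = 1.000000, fail to reject H0.


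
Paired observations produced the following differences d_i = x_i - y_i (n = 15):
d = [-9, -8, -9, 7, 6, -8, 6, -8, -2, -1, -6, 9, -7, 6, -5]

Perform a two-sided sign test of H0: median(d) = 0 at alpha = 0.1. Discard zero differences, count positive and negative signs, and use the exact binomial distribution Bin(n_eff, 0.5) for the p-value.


Step 1: Discard zero differences. Original n = 15; n_eff = number of nonzero differences = 15.
Nonzero differences (with sign): -9, -8, -9, +7, +6, -8, +6, -8, -2, -1, -6, +9, -7, +6, -5
Step 2: Count signs: positive = 5, negative = 10.
Step 3: Under H0: P(positive) = 0.5, so the number of positives S ~ Bin(15, 0.5).
Step 4: Two-sided exact p-value = sum of Bin(15,0.5) probabilities at or below the observed probability = 0.301758.
Step 5: alpha = 0.1. fail to reject H0.

n_eff = 15, pos = 5, neg = 10, p = 0.301758, fail to reject H0.


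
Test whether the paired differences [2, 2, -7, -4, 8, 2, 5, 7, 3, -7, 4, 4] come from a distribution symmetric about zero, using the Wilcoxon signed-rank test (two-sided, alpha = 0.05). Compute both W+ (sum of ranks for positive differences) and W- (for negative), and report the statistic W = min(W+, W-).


Step 1: Drop any zero differences (none here) and take |d_i|.
|d| = [2, 2, 7, 4, 8, 2, 5, 7, 3, 7, 4, 4]
Step 2: Midrank |d_i| (ties get averaged ranks).
ranks: |2|->2, |2|->2, |7|->10, |4|->6, |8|->12, |2|->2, |5|->8, |7|->10, |3|->4, |7|->10, |4|->6, |4|->6
Step 3: Attach original signs; sum ranks with positive sign and with negative sign.
W+ = 2 + 2 + 12 + 2 + 8 + 10 + 4 + 6 + 6 = 52
W- = 10 + 6 + 10 = 26
(Check: W+ + W- = 78 should equal n(n+1)/2 = 78.)
Step 4: Test statistic W = min(W+, W-) = 26.
Step 5: Ties in |d|, so use the tie-corrected normal approximation.
        E[W] = n(n+1)/4 = 12*13/4 = 39.
        Tie groups: |d|=2 (t=3), |d|=4 (t=3), |d|=7 (t=3); sum(t^3 - t) = 72.
        Var[W] = n(n+1)(2n+1)/24 - sum(t^3-t)/48 = 3900/24 - 72/48 = 161.
        z = (W - E[W]) / sqrt(Var[W]) = (26 - 39) / 12.6886 = -1.0245.
        Two-sided p = 2*Phi(z) = 0.305579.
Step 6: alpha = 0.05. fail to reject H0.

W+ = 52, W- = 26, W = min = 26, p = 0.305579, fail to reject H0.


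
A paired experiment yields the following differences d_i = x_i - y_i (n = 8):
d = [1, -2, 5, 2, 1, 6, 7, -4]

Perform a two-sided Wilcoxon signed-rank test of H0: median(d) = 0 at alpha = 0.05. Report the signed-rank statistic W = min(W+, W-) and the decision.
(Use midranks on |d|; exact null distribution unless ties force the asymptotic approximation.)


Step 1: Drop any zero differences (none here) and take |d_i|.
|d| = [1, 2, 5, 2, 1, 6, 7, 4]
Step 2: Midrank |d_i| (ties get averaged ranks).
ranks: |1|->1.5, |2|->3.5, |5|->6, |2|->3.5, |1|->1.5, |6|->7, |7|->8, |4|->5
Step 3: Attach original signs; sum ranks with positive sign and with negative sign.
W+ = 1.5 + 6 + 3.5 + 1.5 + 7 + 8 = 27.5
W- = 3.5 + 5 = 8.5
(Check: W+ + W- = 36 should equal n(n+1)/2 = 36.)
Step 4: Test statistic W = min(W+, W-) = 8.5.
Step 5: Ties in |d|, so use the tie-corrected normal approximation.
        E[W] = n(n+1)/4 = 8*9/4 = 18.
        Tie groups: |d|=1 (t=2), |d|=2 (t=2); sum(t^3 - t) = 12.
        Var[W] = n(n+1)(2n+1)/24 - sum(t^3-t)/48 = 1224/24 - 12/48 = 50.75.
        z = (W - E[W]) / sqrt(Var[W]) = (8.5 - 18) / 7.1239 = -1.3335.
        Two-sided p = 2*Phi(z) = 0.182355.
Step 6: alpha = 0.05. fail to reject H0.

W+ = 27.5, W- = 8.5, W = min = 8.5, p = 0.182355, fail to reject H0.


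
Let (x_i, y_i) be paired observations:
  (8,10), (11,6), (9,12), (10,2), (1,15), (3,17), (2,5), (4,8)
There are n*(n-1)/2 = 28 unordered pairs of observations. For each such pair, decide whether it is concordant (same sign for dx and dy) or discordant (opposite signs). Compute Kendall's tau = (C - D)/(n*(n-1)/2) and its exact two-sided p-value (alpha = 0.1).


Step 1: Enumerate the 28 unordered pairs (i,j) with i<j and classify each by sign(x_j-x_i) * sign(y_j-y_i).
  (1,2):dx=+3,dy=-4->D; (1,3):dx=+1,dy=+2->C; (1,4):dx=+2,dy=-8->D; (1,5):dx=-7,dy=+5->D
  (1,6):dx=-5,dy=+7->D; (1,7):dx=-6,dy=-5->C; (1,8):dx=-4,dy=-2->C; (2,3):dx=-2,dy=+6->D
  (2,4):dx=-1,dy=-4->C; (2,5):dx=-10,dy=+9->D; (2,6):dx=-8,dy=+11->D; (2,7):dx=-9,dy=-1->C
  (2,8):dx=-7,dy=+2->D; (3,4):dx=+1,dy=-10->D; (3,5):dx=-8,dy=+3->D; (3,6):dx=-6,dy=+5->D
  (3,7):dx=-7,dy=-7->C; (3,8):dx=-5,dy=-4->C; (4,5):dx=-9,dy=+13->D; (4,6):dx=-7,dy=+15->D
  (4,7):dx=-8,dy=+3->D; (4,8):dx=-6,dy=+6->D; (5,6):dx=+2,dy=+2->C; (5,7):dx=+1,dy=-10->D
  (5,8):dx=+3,dy=-7->D; (6,7):dx=-1,dy=-12->C; (6,8):dx=+1,dy=-9->D; (7,8):dx=+2,dy=+3->C
Step 2: C = 10, D = 18, total pairs = 28.
Step 3: tau = (C - D)/(n(n-1)/2) = (10 - 18)/28 = -0.285714.
Step 4: Exact two-sided p-value (enumerate n! = 40320 permutations of y under H0): p = 0.398760.
Step 5: alpha = 0.1. fail to reject H0.

tau_b = -0.2857 (C=10, D=18), p = 0.398760, fail to reject H0.


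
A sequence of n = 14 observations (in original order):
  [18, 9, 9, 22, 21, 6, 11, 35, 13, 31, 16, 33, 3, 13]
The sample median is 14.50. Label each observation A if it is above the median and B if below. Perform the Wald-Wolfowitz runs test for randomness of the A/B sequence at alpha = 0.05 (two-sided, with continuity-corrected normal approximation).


Step 1: Compute median = 14.50; label A = above, B = below.
Labels in order: ABBAABBABAAABB  (n_A = 7, n_B = 7)
Step 2: Count runs R = 8.
Step 3: Under H0 (random ordering), E[R] = 2*n_A*n_B/(n_A+n_B) + 1 = 2*7*7/14 + 1 = 8.0000.
        Var[R] = 2*n_A*n_B*(2*n_A*n_B - n_A - n_B) / ((n_A+n_B)^2 * (n_A+n_B-1)) = 8232/2548 = 3.2308.
        SD[R] = 1.7974.
Step 4: R = E[R], so z = 0 with no continuity correction.
Step 5: Two-sided p-value via normal approximation = 2*(1 - Phi(|z|)) = 1.000000.
Step 6: alpha = 0.05. fail to reject H0.

R = 8, z = 0.0000, p = 1.000000, fail to reject H0.


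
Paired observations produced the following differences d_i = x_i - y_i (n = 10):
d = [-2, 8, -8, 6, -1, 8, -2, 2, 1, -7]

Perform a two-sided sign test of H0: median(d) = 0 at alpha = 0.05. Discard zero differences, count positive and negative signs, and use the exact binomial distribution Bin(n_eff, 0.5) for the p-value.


Step 1: Discard zero differences. Original n = 10; n_eff = number of nonzero differences = 10.
Nonzero differences (with sign): -2, +8, -8, +6, -1, +8, -2, +2, +1, -7
Step 2: Count signs: positive = 5, negative = 5.
Step 3: Under H0: P(positive) = 0.5, so the number of positives S ~ Bin(10, 0.5).
Step 4: Two-sided exact p-value = sum of Bin(10,0.5) probabilities at or below the observed probability = 1.000000.
Step 5: alpha = 0.05. fail to reject H0.

n_eff = 10, pos = 5, neg = 5, p = 1.000000, fail to reject H0.


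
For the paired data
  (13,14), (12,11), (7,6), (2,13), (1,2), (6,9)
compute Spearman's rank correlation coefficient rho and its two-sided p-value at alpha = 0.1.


Step 1: Rank x and y separately (midranks; no ties here).
rank(x): 13->6, 12->5, 7->4, 2->2, 1->1, 6->3
rank(y): 14->6, 11->4, 6->2, 13->5, 2->1, 9->3
Step 2: d_i = R_x(i) - R_y(i); compute d_i^2.
  (6-6)^2=0, (5-4)^2=1, (4-2)^2=4, (2-5)^2=9, (1-1)^2=0, (3-3)^2=0
sum(d^2) = 14.
Step 3: rho = 1 - 6*14 / (6*(6^2 - 1)) = 1 - 84/210 = 0.600000.
Step 4: Under H0, t = rho * sqrt((n-2)/(1-rho^2)) = 1.5000 ~ t(4).
Step 5: Two-sided p-value from the t-distribution with 4 df = 0.208000.
Step 6: alpha = 0.1. fail to reject H0.

rho = 0.6000, p = 0.208000, fail to reject H0 at alpha = 0.1.


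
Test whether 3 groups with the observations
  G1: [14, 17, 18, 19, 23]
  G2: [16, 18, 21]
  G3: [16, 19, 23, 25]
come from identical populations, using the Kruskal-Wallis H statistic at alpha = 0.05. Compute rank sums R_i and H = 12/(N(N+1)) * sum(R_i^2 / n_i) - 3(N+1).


Step 1: Combine all N = 12 observations and assign midranks.
sorted (value, group, rank): (14,G1,1), (16,G2,2.5), (16,G3,2.5), (17,G1,4), (18,G1,5.5), (18,G2,5.5), (19,G1,7.5), (19,G3,7.5), (21,G2,9), (23,G1,10.5), (23,G3,10.5), (25,G3,12)
Step 2: Sum ranks within each group.
R_1 = 28.5 (n_1 = 5)
R_2 = 17 (n_2 = 3)
R_3 = 32.5 (n_3 = 4)
Step 3: H = 12/(N(N+1)) * sum(R_i^2/n_i) - 3(N+1)
     = 12/(12*13) * (28.5^2/5 + 17^2/3 + 32.5^2/4) - 3*13
     = 0.076923 * 522.846 - 39
     = 1.218910.
Step 4: Ties present; correction factor C = 1 - 24/(12^3 - 12) = 0.986014. Corrected H = 1.218910 / 0.986014 = 1.236200.
Step 5: Under H0, H ~ chi^2(2); p-value = 0.538968.
Step 6: alpha = 0.05. fail to reject H0.

H = 1.2362, df = 2, p = 0.538968, fail to reject H0.


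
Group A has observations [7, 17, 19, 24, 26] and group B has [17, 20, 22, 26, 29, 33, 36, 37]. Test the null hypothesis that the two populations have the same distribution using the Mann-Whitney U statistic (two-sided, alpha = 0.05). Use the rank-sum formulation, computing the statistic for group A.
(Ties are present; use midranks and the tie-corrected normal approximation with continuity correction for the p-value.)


Step 1: Combine and sort all 13 observations; assign midranks.
sorted (value, group): (7,X), (17,X), (17,Y), (19,X), (20,Y), (22,Y), (24,X), (26,X), (26,Y), (29,Y), (33,Y), (36,Y), (37,Y)
ranks: 7->1, 17->2.5, 17->2.5, 19->4, 20->5, 22->6, 24->7, 26->8.5, 26->8.5, 29->10, 33->11, 36->12, 37->13
Step 2: Rank sum for X: R1 = 1 + 2.5 + 4 + 7 + 8.5 = 23.
Step 3: U_X = R1 - n1(n1+1)/2 = 23 - 5*6/2 = 23 - 15 = 8.
       U_Y = n1*n2 - U_X = 40 - 8 = 32.
Step 4: Ties are present, so use the tie-corrected normal approximation (with continuity correction) for the p-value.
Step 5: p-value = 0.091397; compare to alpha = 0.05. fail to reject H0.

U_X = 8, p = 0.091397, fail to reject H0 at alpha = 0.05.


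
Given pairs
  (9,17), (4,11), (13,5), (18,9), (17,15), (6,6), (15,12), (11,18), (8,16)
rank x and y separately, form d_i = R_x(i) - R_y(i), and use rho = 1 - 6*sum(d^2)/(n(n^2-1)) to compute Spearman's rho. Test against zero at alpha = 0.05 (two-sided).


Step 1: Rank x and y separately (midranks; no ties here).
rank(x): 9->4, 4->1, 13->6, 18->9, 17->8, 6->2, 15->7, 11->5, 8->3
rank(y): 17->8, 11->4, 5->1, 9->3, 15->6, 6->2, 12->5, 18->9, 16->7
Step 2: d_i = R_x(i) - R_y(i); compute d_i^2.
  (4-8)^2=16, (1-4)^2=9, (6-1)^2=25, (9-3)^2=36, (8-6)^2=4, (2-2)^2=0, (7-5)^2=4, (5-9)^2=16, (3-7)^2=16
sum(d^2) = 126.
Step 3: rho = 1 - 6*126 / (9*(9^2 - 1)) = 1 - 756/720 = -0.050000.
Step 4: Under H0, t = rho * sqrt((n-2)/(1-rho^2)) = -0.1325 ~ t(7).
Step 5: Two-sided p-value from the t-distribution with 7 df = 0.898353.
Step 6: alpha = 0.05. fail to reject H0.

rho = -0.0500, p = 0.898353, fail to reject H0 at alpha = 0.05.


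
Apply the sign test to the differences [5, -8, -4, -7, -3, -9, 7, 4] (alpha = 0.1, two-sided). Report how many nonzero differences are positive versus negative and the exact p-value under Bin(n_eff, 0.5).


Step 1: Discard zero differences. Original n = 8; n_eff = number of nonzero differences = 8.
Nonzero differences (with sign): +5, -8, -4, -7, -3, -9, +7, +4
Step 2: Count signs: positive = 3, negative = 5.
Step 3: Under H0: P(positive) = 0.5, so the number of positives S ~ Bin(8, 0.5).
Step 4: Two-sided exact p-value = sum of Bin(8,0.5) probabilities at or below the observed probability = 0.726562.
Step 5: alpha = 0.1. fail to reject H0.

n_eff = 8, pos = 3, neg = 5, p = 0.726562, fail to reject H0.


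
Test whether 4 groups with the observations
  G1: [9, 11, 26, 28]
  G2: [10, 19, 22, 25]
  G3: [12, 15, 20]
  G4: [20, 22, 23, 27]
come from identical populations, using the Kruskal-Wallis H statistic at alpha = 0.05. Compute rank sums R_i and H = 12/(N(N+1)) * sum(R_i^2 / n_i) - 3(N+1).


Step 1: Combine all N = 15 observations and assign midranks.
sorted (value, group, rank): (9,G1,1), (10,G2,2), (11,G1,3), (12,G3,4), (15,G3,5), (19,G2,6), (20,G3,7.5), (20,G4,7.5), (22,G2,9.5), (22,G4,9.5), (23,G4,11), (25,G2,12), (26,G1,13), (27,G4,14), (28,G1,15)
Step 2: Sum ranks within each group.
R_1 = 32 (n_1 = 4)
R_2 = 29.5 (n_2 = 4)
R_3 = 16.5 (n_3 = 3)
R_4 = 42 (n_4 = 4)
Step 3: H = 12/(N(N+1)) * sum(R_i^2/n_i) - 3(N+1)
     = 12/(15*16) * (32^2/4 + 29.5^2/4 + 16.5^2/3 + 42^2/4) - 3*16
     = 0.050000 * 1005.31 - 48
     = 2.265625.
Step 4: Ties present; correction factor C = 1 - 12/(15^3 - 15) = 0.996429. Corrected H = 2.265625 / 0.996429 = 2.273746.
Step 5: Under H0, H ~ chi^2(3); p-value = 0.517569.
Step 6: alpha = 0.05. fail to reject H0.

H = 2.2737, df = 3, p = 0.517569, fail to reject H0.


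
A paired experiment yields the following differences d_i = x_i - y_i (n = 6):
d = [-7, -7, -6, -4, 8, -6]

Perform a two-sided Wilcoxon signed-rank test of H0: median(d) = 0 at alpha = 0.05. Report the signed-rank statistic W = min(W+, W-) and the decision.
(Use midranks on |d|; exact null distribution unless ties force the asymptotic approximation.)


Step 1: Drop any zero differences (none here) and take |d_i|.
|d| = [7, 7, 6, 4, 8, 6]
Step 2: Midrank |d_i| (ties get averaged ranks).
ranks: |7|->4.5, |7|->4.5, |6|->2.5, |4|->1, |8|->6, |6|->2.5
Step 3: Attach original signs; sum ranks with positive sign and with negative sign.
W+ = 6 = 6
W- = 4.5 + 4.5 + 2.5 + 1 + 2.5 = 15
(Check: W+ + W- = 21 should equal n(n+1)/2 = 21.)
Step 4: Test statistic W = min(W+, W-) = 6.
Step 5: Ties in |d|, so use the tie-corrected normal approximation.
        E[W] = n(n+1)/4 = 6*7/4 = 10.5.
        Tie groups: |d|=6 (t=2), |d|=7 (t=2); sum(t^3 - t) = 12.
        Var[W] = n(n+1)(2n+1)/24 - sum(t^3-t)/48 = 546/24 - 12/48 = 22.5.
        z = (W - E[W]) / sqrt(Var[W]) = (6 - 10.5) / 4.7434 = -0.9487.
        Two-sided p = 2*Phi(z) = 0.342782.
Step 6: alpha = 0.05. fail to reject H0.

W+ = 6, W- = 15, W = min = 6, p = 0.342782, fail to reject H0.


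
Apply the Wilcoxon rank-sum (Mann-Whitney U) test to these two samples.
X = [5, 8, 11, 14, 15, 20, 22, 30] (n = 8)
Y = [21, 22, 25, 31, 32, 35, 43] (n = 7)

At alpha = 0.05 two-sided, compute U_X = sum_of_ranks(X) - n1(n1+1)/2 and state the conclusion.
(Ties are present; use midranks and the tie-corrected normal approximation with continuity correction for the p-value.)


Step 1: Combine and sort all 15 observations; assign midranks.
sorted (value, group): (5,X), (8,X), (11,X), (14,X), (15,X), (20,X), (21,Y), (22,X), (22,Y), (25,Y), (30,X), (31,Y), (32,Y), (35,Y), (43,Y)
ranks: 5->1, 8->2, 11->3, 14->4, 15->5, 20->6, 21->7, 22->8.5, 22->8.5, 25->10, 30->11, 31->12, 32->13, 35->14, 43->15
Step 2: Rank sum for X: R1 = 1 + 2 + 3 + 4 + 5 + 6 + 8.5 + 11 = 40.5.
Step 3: U_X = R1 - n1(n1+1)/2 = 40.5 - 8*9/2 = 40.5 - 36 = 4.5.
       U_Y = n1*n2 - U_X = 56 - 4.5 = 51.5.
Step 4: Ties are present, so use the tie-corrected normal approximation (with continuity correction) for the p-value.
Step 5: p-value = 0.007719; compare to alpha = 0.05. reject H0.

U_X = 4.5, p = 0.007719, reject H0 at alpha = 0.05.


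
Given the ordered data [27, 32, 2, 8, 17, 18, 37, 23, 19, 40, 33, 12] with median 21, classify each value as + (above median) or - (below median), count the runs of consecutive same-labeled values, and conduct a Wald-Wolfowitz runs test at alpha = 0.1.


Step 1: Compute median = 21; label A = above, B = below.
Labels in order: AABBBBAABAAB  (n_A = 6, n_B = 6)
Step 2: Count runs R = 6.
Step 3: Under H0 (random ordering), E[R] = 2*n_A*n_B/(n_A+n_B) + 1 = 2*6*6/12 + 1 = 7.0000.
        Var[R] = 2*n_A*n_B*(2*n_A*n_B - n_A - n_B) / ((n_A+n_B)^2 * (n_A+n_B-1)) = 4320/1584 = 2.7273.
        SD[R] = 1.6514.
Step 4: Continuity-corrected z = (R + 0.5 - E[R]) / SD[R] = (6 + 0.5 - 7.0000) / 1.6514 = -0.3028.
Step 5: Two-sided p-value via normal approximation = 2*(1 - Phi(|z|)) = 0.762069.
Step 6: alpha = 0.1. fail to reject H0.

R = 6, z = -0.3028, p = 0.762069, fail to reject H0.


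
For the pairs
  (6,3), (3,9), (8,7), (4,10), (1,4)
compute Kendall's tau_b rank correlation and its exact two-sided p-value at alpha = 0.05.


Step 1: Enumerate the 10 unordered pairs (i,j) with i<j and classify each by sign(x_j-x_i) * sign(y_j-y_i).
  (1,2):dx=-3,dy=+6->D; (1,3):dx=+2,dy=+4->C; (1,4):dx=-2,dy=+7->D; (1,5):dx=-5,dy=+1->D
  (2,3):dx=+5,dy=-2->D; (2,4):dx=+1,dy=+1->C; (2,5):dx=-2,dy=-5->C; (3,4):dx=-4,dy=+3->D
  (3,5):dx=-7,dy=-3->C; (4,5):dx=-3,dy=-6->C
Step 2: C = 5, D = 5, total pairs = 10.
Step 3: tau = (C - D)/(n(n-1)/2) = (5 - 5)/10 = 0.000000.
Step 4: Exact two-sided p-value (enumerate n! = 120 permutations of y under H0): p = 1.000000.
Step 5: alpha = 0.05. fail to reject H0.

tau_b = 0.0000 (C=5, D=5), p = 1.000000, fail to reject H0.


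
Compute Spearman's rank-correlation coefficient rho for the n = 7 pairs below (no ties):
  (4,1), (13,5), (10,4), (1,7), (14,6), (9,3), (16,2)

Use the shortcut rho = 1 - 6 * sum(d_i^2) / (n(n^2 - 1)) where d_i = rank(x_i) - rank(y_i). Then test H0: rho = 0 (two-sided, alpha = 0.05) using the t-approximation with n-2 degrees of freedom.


Step 1: Rank x and y separately (midranks; no ties here).
rank(x): 4->2, 13->5, 10->4, 1->1, 14->6, 9->3, 16->7
rank(y): 1->1, 5->5, 4->4, 7->7, 6->6, 3->3, 2->2
Step 2: d_i = R_x(i) - R_y(i); compute d_i^2.
  (2-1)^2=1, (5-5)^2=0, (4-4)^2=0, (1-7)^2=36, (6-6)^2=0, (3-3)^2=0, (7-2)^2=25
sum(d^2) = 62.
Step 3: rho = 1 - 6*62 / (7*(7^2 - 1)) = 1 - 372/336 = -0.107143.
Step 4: Under H0, t = rho * sqrt((n-2)/(1-rho^2)) = -0.2410 ~ t(5).
Step 5: Two-sided p-value from the t-distribution with 5 df = 0.819151.
Step 6: alpha = 0.05. fail to reject H0.

rho = -0.1071, p = 0.819151, fail to reject H0 at alpha = 0.05.


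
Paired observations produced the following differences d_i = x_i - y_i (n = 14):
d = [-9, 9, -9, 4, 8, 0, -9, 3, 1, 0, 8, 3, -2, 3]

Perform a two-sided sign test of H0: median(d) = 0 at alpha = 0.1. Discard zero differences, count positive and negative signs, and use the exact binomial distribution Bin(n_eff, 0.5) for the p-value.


Step 1: Discard zero differences. Original n = 14; n_eff = number of nonzero differences = 12.
Nonzero differences (with sign): -9, +9, -9, +4, +8, -9, +3, +1, +8, +3, -2, +3
Step 2: Count signs: positive = 8, negative = 4.
Step 3: Under H0: P(positive) = 0.5, so the number of positives S ~ Bin(12, 0.5).
Step 4: Two-sided exact p-value = sum of Bin(12,0.5) probabilities at or below the observed probability = 0.387695.
Step 5: alpha = 0.1. fail to reject H0.

n_eff = 12, pos = 8, neg = 4, p = 0.387695, fail to reject H0.


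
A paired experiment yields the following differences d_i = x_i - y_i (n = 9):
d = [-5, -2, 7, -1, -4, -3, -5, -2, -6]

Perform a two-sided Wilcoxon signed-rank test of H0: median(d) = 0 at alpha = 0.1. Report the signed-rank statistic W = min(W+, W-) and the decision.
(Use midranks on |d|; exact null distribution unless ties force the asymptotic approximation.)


Step 1: Drop any zero differences (none here) and take |d_i|.
|d| = [5, 2, 7, 1, 4, 3, 5, 2, 6]
Step 2: Midrank |d_i| (ties get averaged ranks).
ranks: |5|->6.5, |2|->2.5, |7|->9, |1|->1, |4|->5, |3|->4, |5|->6.5, |2|->2.5, |6|->8
Step 3: Attach original signs; sum ranks with positive sign and with negative sign.
W+ = 9 = 9
W- = 6.5 + 2.5 + 1 + 5 + 4 + 6.5 + 2.5 + 8 = 36
(Check: W+ + W- = 45 should equal n(n+1)/2 = 45.)
Step 4: Test statistic W = min(W+, W-) = 9.
Step 5: Ties in |d|, so use the tie-corrected normal approximation.
        E[W] = n(n+1)/4 = 9*10/4 = 22.5.
        Tie groups: |d|=2 (t=2), |d|=5 (t=2); sum(t^3 - t) = 12.
        Var[W] = n(n+1)(2n+1)/24 - sum(t^3-t)/48 = 1710/24 - 12/48 = 71.
        z = (W - E[W]) / sqrt(Var[W]) = (9 - 22.5) / 8.4261 = -1.6022.
        Two-sided p = 2*Phi(z) = 0.109121.
Step 6: alpha = 0.1. fail to reject H0.

W+ = 9, W- = 36, W = min = 9, p = 0.109121, fail to reject H0.


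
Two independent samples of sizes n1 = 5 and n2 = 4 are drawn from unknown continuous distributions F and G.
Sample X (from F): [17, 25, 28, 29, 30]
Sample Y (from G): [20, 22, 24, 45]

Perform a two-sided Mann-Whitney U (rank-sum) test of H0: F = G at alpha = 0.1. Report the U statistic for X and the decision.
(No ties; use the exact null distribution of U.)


Step 1: Combine and sort all 9 observations; assign midranks.
sorted (value, group): (17,X), (20,Y), (22,Y), (24,Y), (25,X), (28,X), (29,X), (30,X), (45,Y)
ranks: 17->1, 20->2, 22->3, 24->4, 25->5, 28->6, 29->7, 30->8, 45->9
Step 2: Rank sum for X: R1 = 1 + 5 + 6 + 7 + 8 = 27.
Step 3: U_X = R1 - n1(n1+1)/2 = 27 - 5*6/2 = 27 - 15 = 12.
       U_Y = n1*n2 - U_X = 20 - 12 = 8.
Step 4: No ties, so the exact null distribution of U (based on enumerating the C(9,5) = 126 equally likely rank assignments) gives the two-sided p-value.
Step 5: p-value = 0.730159; compare to alpha = 0.1. fail to reject H0.

U_X = 12, p = 0.730159, fail to reject H0 at alpha = 0.1.


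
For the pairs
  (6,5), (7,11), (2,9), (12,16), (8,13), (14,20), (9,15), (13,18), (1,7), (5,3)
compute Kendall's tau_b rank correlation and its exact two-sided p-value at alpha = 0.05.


Step 1: Enumerate the 45 unordered pairs (i,j) with i<j and classify each by sign(x_j-x_i) * sign(y_j-y_i).
  (1,2):dx=+1,dy=+6->C; (1,3):dx=-4,dy=+4->D; (1,4):dx=+6,dy=+11->C; (1,5):dx=+2,dy=+8->C
  (1,6):dx=+8,dy=+15->C; (1,7):dx=+3,dy=+10->C; (1,8):dx=+7,dy=+13->C; (1,9):dx=-5,dy=+2->D
  (1,10):dx=-1,dy=-2->C; (2,3):dx=-5,dy=-2->C; (2,4):dx=+5,dy=+5->C; (2,5):dx=+1,dy=+2->C
  (2,6):dx=+7,dy=+9->C; (2,7):dx=+2,dy=+4->C; (2,8):dx=+6,dy=+7->C; (2,9):dx=-6,dy=-4->C
  (2,10):dx=-2,dy=-8->C; (3,4):dx=+10,dy=+7->C; (3,5):dx=+6,dy=+4->C; (3,6):dx=+12,dy=+11->C
  (3,7):dx=+7,dy=+6->C; (3,8):dx=+11,dy=+9->C; (3,9):dx=-1,dy=-2->C; (3,10):dx=+3,dy=-6->D
  (4,5):dx=-4,dy=-3->C; (4,6):dx=+2,dy=+4->C; (4,7):dx=-3,dy=-1->C; (4,8):dx=+1,dy=+2->C
  (4,9):dx=-11,dy=-9->C; (4,10):dx=-7,dy=-13->C; (5,6):dx=+6,dy=+7->C; (5,7):dx=+1,dy=+2->C
  (5,8):dx=+5,dy=+5->C; (5,9):dx=-7,dy=-6->C; (5,10):dx=-3,dy=-10->C; (6,7):dx=-5,dy=-5->C
  (6,8):dx=-1,dy=-2->C; (6,9):dx=-13,dy=-13->C; (6,10):dx=-9,dy=-17->C; (7,8):dx=+4,dy=+3->C
  (7,9):dx=-8,dy=-8->C; (7,10):dx=-4,dy=-12->C; (8,9):dx=-12,dy=-11->C; (8,10):dx=-8,dy=-15->C
  (9,10):dx=+4,dy=-4->D
Step 2: C = 41, D = 4, total pairs = 45.
Step 3: tau = (C - D)/(n(n-1)/2) = (41 - 4)/45 = 0.822222.
Step 4: Exact two-sided p-value (enumerate n! = 3628800 permutations of y under H0): p = 0.000358.
Step 5: alpha = 0.05. reject H0.

tau_b = 0.8222 (C=41, D=4), p = 0.000358, reject H0.


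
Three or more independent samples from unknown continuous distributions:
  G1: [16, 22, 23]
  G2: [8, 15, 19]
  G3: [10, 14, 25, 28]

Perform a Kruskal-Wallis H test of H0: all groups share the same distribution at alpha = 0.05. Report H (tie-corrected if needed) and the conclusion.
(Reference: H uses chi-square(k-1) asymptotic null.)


Step 1: Combine all N = 10 observations and assign midranks.
sorted (value, group, rank): (8,G2,1), (10,G3,2), (14,G3,3), (15,G2,4), (16,G1,5), (19,G2,6), (22,G1,7), (23,G1,8), (25,G3,9), (28,G3,10)
Step 2: Sum ranks within each group.
R_1 = 20 (n_1 = 3)
R_2 = 11 (n_2 = 3)
R_3 = 24 (n_3 = 4)
Step 3: H = 12/(N(N+1)) * sum(R_i^2/n_i) - 3(N+1)
     = 12/(10*11) * (20^2/3 + 11^2/3 + 24^2/4) - 3*11
     = 0.109091 * 317.667 - 33
     = 1.654545.
Step 4: No ties, so H is used without correction.
Step 5: Under H0, H ~ chi^2(2); p-value = 0.437240.
Step 6: alpha = 0.05. fail to reject H0.

H = 1.6545, df = 2, p = 0.437240, fail to reject H0.


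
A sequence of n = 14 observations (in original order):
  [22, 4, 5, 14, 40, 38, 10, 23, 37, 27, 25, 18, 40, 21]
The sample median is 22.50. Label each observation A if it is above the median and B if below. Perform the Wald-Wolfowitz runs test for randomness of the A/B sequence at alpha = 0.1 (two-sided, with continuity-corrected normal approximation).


Step 1: Compute median = 22.50; label A = above, B = below.
Labels in order: BBBBAABAAAABAB  (n_A = 7, n_B = 7)
Step 2: Count runs R = 7.
Step 3: Under H0 (random ordering), E[R] = 2*n_A*n_B/(n_A+n_B) + 1 = 2*7*7/14 + 1 = 8.0000.
        Var[R] = 2*n_A*n_B*(2*n_A*n_B - n_A - n_B) / ((n_A+n_B)^2 * (n_A+n_B-1)) = 8232/2548 = 3.2308.
        SD[R] = 1.7974.
Step 4: Continuity-corrected z = (R + 0.5 - E[R]) / SD[R] = (7 + 0.5 - 8.0000) / 1.7974 = -0.2782.
Step 5: Two-sided p-value via normal approximation = 2*(1 - Phi(|z|)) = 0.780879.
Step 6: alpha = 0.1. fail to reject H0.

R = 7, z = -0.2782, p = 0.780879, fail to reject H0.


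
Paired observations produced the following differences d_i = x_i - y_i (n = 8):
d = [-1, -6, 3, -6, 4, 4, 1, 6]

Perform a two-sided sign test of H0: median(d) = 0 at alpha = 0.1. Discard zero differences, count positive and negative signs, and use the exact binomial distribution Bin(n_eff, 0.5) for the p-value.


Step 1: Discard zero differences. Original n = 8; n_eff = number of nonzero differences = 8.
Nonzero differences (with sign): -1, -6, +3, -6, +4, +4, +1, +6
Step 2: Count signs: positive = 5, negative = 3.
Step 3: Under H0: P(positive) = 0.5, so the number of positives S ~ Bin(8, 0.5).
Step 4: Two-sided exact p-value = sum of Bin(8,0.5) probabilities at or below the observed probability = 0.726562.
Step 5: alpha = 0.1. fail to reject H0.

n_eff = 8, pos = 5, neg = 3, p = 0.726562, fail to reject H0.


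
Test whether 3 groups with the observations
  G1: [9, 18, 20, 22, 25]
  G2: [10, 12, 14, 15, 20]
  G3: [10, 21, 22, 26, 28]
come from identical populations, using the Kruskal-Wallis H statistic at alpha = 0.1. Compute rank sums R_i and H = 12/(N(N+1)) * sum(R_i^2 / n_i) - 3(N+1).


Step 1: Combine all N = 15 observations and assign midranks.
sorted (value, group, rank): (9,G1,1), (10,G2,2.5), (10,G3,2.5), (12,G2,4), (14,G2,5), (15,G2,6), (18,G1,7), (20,G1,8.5), (20,G2,8.5), (21,G3,10), (22,G1,11.5), (22,G3,11.5), (25,G1,13), (26,G3,14), (28,G3,15)
Step 2: Sum ranks within each group.
R_1 = 41 (n_1 = 5)
R_2 = 26 (n_2 = 5)
R_3 = 53 (n_3 = 5)
Step 3: H = 12/(N(N+1)) * sum(R_i^2/n_i) - 3(N+1)
     = 12/(15*16) * (41^2/5 + 26^2/5 + 53^2/5) - 3*16
     = 0.050000 * 1033.2 - 48
     = 3.660000.
Step 4: Ties present; correction factor C = 1 - 18/(15^3 - 15) = 0.994643. Corrected H = 3.660000 / 0.994643 = 3.679713.
Step 5: Under H0, H ~ chi^2(2); p-value = 0.158840.
Step 6: alpha = 0.1. fail to reject H0.

H = 3.6797, df = 2, p = 0.158840, fail to reject H0.


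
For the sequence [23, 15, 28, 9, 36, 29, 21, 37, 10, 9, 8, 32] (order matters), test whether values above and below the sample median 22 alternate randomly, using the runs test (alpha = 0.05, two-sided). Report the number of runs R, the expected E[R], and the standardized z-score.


Step 1: Compute median = 22; label A = above, B = below.
Labels in order: ABABAABABBBA  (n_A = 6, n_B = 6)
Step 2: Count runs R = 9.
Step 3: Under H0 (random ordering), E[R] = 2*n_A*n_B/(n_A+n_B) + 1 = 2*6*6/12 + 1 = 7.0000.
        Var[R] = 2*n_A*n_B*(2*n_A*n_B - n_A - n_B) / ((n_A+n_B)^2 * (n_A+n_B-1)) = 4320/1584 = 2.7273.
        SD[R] = 1.6514.
Step 4: Continuity-corrected z = (R - 0.5 - E[R]) / SD[R] = (9 - 0.5 - 7.0000) / 1.6514 = 0.9083.
Step 5: Two-sided p-value via normal approximation = 2*(1 - Phi(|z|)) = 0.363722.
Step 6: alpha = 0.05. fail to reject H0.

R = 9, z = 0.9083, p = 0.363722, fail to reject H0.


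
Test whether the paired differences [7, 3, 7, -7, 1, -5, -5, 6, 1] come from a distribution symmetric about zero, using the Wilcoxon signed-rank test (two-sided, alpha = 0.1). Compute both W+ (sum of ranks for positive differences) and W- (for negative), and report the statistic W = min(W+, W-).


Step 1: Drop any zero differences (none here) and take |d_i|.
|d| = [7, 3, 7, 7, 1, 5, 5, 6, 1]
Step 2: Midrank |d_i| (ties get averaged ranks).
ranks: |7|->8, |3|->3, |7|->8, |7|->8, |1|->1.5, |5|->4.5, |5|->4.5, |6|->6, |1|->1.5
Step 3: Attach original signs; sum ranks with positive sign and with negative sign.
W+ = 8 + 3 + 8 + 1.5 + 6 + 1.5 = 28
W- = 8 + 4.5 + 4.5 = 17
(Check: W+ + W- = 45 should equal n(n+1)/2 = 45.)
Step 4: Test statistic W = min(W+, W-) = 17.
Step 5: Ties in |d|, so use the tie-corrected normal approximation.
        E[W] = n(n+1)/4 = 9*10/4 = 22.5.
        Tie groups: |d|=1 (t=2), |d|=5 (t=2), |d|=7 (t=3); sum(t^3 - t) = 36.
        Var[W] = n(n+1)(2n+1)/24 - sum(t^3-t)/48 = 1710/24 - 36/48 = 70.5.
        z = (W - E[W]) / sqrt(Var[W]) = (17 - 22.5) / 8.3964 = -0.6550.
        Two-sided p = 2*Phi(z) = 0.512442.
Step 6: alpha = 0.1. fail to reject H0.

W+ = 28, W- = 17, W = min = 17, p = 0.512442, fail to reject H0.
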